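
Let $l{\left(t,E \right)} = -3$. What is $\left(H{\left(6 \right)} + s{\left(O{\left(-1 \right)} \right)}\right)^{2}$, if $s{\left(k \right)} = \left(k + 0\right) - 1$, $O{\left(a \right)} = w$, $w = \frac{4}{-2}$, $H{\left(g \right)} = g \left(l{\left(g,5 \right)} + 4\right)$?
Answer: $9$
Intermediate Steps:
$H{\left(g \right)} = g$ ($H{\left(g \right)} = g \left(-3 + 4\right) = g 1 = g$)
$w = -2$ ($w = 4 \left(- \frac{1}{2}\right) = -2$)
$O{\left(a \right)} = -2$
$s{\left(k \right)} = -1 + k$ ($s{\left(k \right)} = k - 1 = -1 + k$)
$\left(H{\left(6 \right)} + s{\left(O{\left(-1 \right)} \right)}\right)^{2} = \left(6 - 3\right)^{2} = 3^{2} = 9$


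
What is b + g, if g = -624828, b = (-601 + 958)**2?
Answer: -497379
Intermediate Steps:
b = 127449 (b = 357**2 = 127449)
b + g = 127449 - 624828 = -497379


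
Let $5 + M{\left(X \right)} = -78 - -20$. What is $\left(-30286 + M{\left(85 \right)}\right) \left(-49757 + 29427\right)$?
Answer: $616995170$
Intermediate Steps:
$M{\left(X \right)} = -63$ ($M{\left(X \right)} = -5 - 58 = -63$)
$\left(-30286 + M{\left(85 \right)}\right) \left(-49757 + 29427\right) = \left(-30286 - 63\right) \left(-49757 + 29427\right) = \left(-30349\right) \left(-20330\right) = 616995170$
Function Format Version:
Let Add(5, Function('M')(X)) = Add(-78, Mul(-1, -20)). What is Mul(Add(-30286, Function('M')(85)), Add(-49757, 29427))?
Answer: 616995170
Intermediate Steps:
Function('M')(X) = -63 (Function('M')(X) = Add(-5, Add(-78, Mul(-1, -20))) = Add(-5, Add(-78, 20)) = Add(-5, -58) = -63)
Mul(Add(-30286, Function('M')(85)), Add(-49757, 29427)) = Mul(Add(-30286, -63), Add(-49757, 29427)) = Mul(-30349, -20330) = 616995170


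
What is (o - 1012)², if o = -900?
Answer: 3655744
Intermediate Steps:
(o - 1012)² = (-900 - 1012)² = (-1912)² = 3655744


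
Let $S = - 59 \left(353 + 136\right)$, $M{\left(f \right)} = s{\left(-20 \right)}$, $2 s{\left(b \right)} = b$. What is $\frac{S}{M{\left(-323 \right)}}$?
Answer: $\frac{28851}{10} \approx 2885.1$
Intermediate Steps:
$s{\left(b \right)} = \frac{b}{2}$
$M{\left(f \right)} = -10$ ($M{\left(f \right)} = \frac{1}{2} \left(-20\right) = -10$)
$S = -28851$ ($S = \left(-59\right) 489 = -28851$)
$\frac{S}{M{\left(-323 \right)}} = - \frac{28851}{-10} = \left(-28851\right) \left(- \frac{1}{10}\right) = \frac{28851}{10}$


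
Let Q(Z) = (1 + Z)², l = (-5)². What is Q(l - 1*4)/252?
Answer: 121/63 ≈ 1.9206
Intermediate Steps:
l = 25
Q(l - 1*4)/252 = (1 + (25 - 1*4))²/252 = (1 + (25 - 4))²*(1/252) = (1 + 21)²*(1/252) = 22²*(1/252) = 484*(1/252) = 121/63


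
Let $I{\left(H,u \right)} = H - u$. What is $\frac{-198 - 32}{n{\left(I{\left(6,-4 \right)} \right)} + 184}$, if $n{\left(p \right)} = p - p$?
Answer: $- \frac{5}{4} \approx -1.25$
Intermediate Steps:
$n{\left(p \right)} = 0$
$\frac{-198 - 32}{n{\left(I{\left(6,-4 \right)} \right)} + 184} = \frac{-198 - 32}{0 + 184} = - \frac{230}{184} = \left(-230\right) \frac{1}{184} = - \frac{5}{4}$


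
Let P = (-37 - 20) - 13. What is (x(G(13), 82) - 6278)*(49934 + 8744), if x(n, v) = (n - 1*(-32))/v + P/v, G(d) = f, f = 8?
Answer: -15104480014/41 ≈ -3.6840e+8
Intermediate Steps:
P = -70 (P = -57 - 13 = -70)
G(d) = 8
x(n, v) = -70/v + (32 + n)/v (x(n, v) = (n - 1*(-32))/v - 70/v = (n + 32)/v - 70/v = (32 + n)/v - 70/v = -70/v + (32 + n)/v)
(x(G(13), 82) - 6278)*(49934 + 8744) = ((-38 + 8)/82 - 6278)*(49934 + 8744) = ((1/82)*(-30) - 6278)*58678 = (-15/41 - 6278)*58678 = -257413/41*58678 = -15104480014/41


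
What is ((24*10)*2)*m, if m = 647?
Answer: 310560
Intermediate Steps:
((24*10)*2)*m = ((24*10)*2)*647 = (240*2)*647 = 480*647 = 310560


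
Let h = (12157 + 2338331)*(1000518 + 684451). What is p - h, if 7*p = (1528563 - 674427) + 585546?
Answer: -27723494464422/7 ≈ -3.9605e+12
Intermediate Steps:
h = 3960499414872 (h = 2350488*1684969 = 3960499414872)
p = 1439682/7 (p = ((1528563 - 674427) + 585546)/7 = (854136 + 585546)/7 = (1/7)*1439682 = 1439682/7 ≈ 2.0567e+5)
p - h = 1439682/7 - 1*3960499414872 = 1439682/7 - 3960499414872 = -27723494464422/7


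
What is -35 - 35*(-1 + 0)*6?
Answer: 175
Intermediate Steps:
-35 - 35*(-1 + 0)*6 = -35 - (-35)*6 = -35 - 35*(-6) = -35 + 210 = 175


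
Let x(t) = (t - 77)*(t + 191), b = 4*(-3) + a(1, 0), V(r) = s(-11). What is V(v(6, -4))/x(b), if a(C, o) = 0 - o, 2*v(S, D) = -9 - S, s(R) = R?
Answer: 11/15931 ≈ 0.00069048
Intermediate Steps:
v(S, D) = -9/2 - S/2 (v(S, D) = (-9 - S)/2 = -9/2 - S/2)
V(r) = -11
a(C, o) = -o
b = -12 (b = 4*(-3) - 1*0 = -12 + 0 = -12)
x(t) = (-77 + t)*(191 + t)
V(v(6, -4))/x(b) = -11/(-14707 + (-12)² + 114*(-12)) = -11/(-14707 + 144 - 1368) = -11/(-15931) = -11*(-1/15931) = 11/15931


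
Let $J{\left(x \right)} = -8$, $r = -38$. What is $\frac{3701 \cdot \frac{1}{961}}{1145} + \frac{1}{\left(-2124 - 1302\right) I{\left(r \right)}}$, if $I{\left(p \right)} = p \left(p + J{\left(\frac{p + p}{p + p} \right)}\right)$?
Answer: $\frac{22162885903}{6589578883560} \approx 0.0033633$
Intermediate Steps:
$I{\left(p \right)} = p \left(-8 + p\right)$ ($I{\left(p \right)} = p \left(p - 8\right) = p \left(-8 + p\right)$)
$\frac{3701 \cdot \frac{1}{961}}{1145} + \frac{1}{\left(-2124 - 1302\right) I{\left(r \right)}} = \frac{3701 \cdot \frac{1}{961}}{1145} + \frac{1}{\left(-2124 - 1302\right) \left(- 38 \left(-8 - 38\right)\right)} = 3701 \cdot \frac{1}{961} \cdot \frac{1}{1145} + \frac{1}{\left(-3426\right) \left(\left(-38\right) \left(-46\right)\right)} = \frac{3701}{961} \cdot \frac{1}{1145} - \frac{1}{3426 \cdot 1748} = \frac{3701}{1100345} - \frac{1}{5988648} = \frac{22162885903}{6589578883560}$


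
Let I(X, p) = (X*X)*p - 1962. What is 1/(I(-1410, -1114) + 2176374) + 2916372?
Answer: 6452674244671535/2212568988 ≈ 2.9164e+6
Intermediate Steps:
I(X, p) = -1962 + p*X² (I(X, p) = X²*p - 1962 = p*X² - 1962 = -1962 + p*X²)
1/(I(-1410, -1114) + 2176374) + 2916372 = 1/((-1962 - 1114*(-1410)²) + 2176374) + 2916372 = 1/((-1962 - 1114*1988100) + 2176374) + 2916372 = 1/((-1962 - 2214743400) + 2176374) + 2916372 = 1/(-2214745362 + 2176374) + 2916372 = 1/(-2212568988) + 2916372 = -1/2212568988 + 2916372 = 6452674244671535/2212568988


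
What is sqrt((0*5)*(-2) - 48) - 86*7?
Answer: -602 + 4*I*sqrt(3) ≈ -602.0 + 6.9282*I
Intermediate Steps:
sqrt((0*5)*(-2) - 48) - 86*7 = sqrt(0*(-2) - 48) - 602 = sqrt(0 - 48) - 602 = sqrt(-48) - 602 = 4*I*sqrt(3) - 602 = -602 + 4*I*sqrt(3)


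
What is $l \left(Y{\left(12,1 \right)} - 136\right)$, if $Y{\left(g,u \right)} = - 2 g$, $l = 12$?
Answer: $-1920$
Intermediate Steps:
$l \left(Y{\left(12,1 \right)} - 136\right) = 12 \left(\left(-2\right) 12 - 136\right) = 12 \left(-24 - 136\right) = 12 \left(-160\right) = -1920$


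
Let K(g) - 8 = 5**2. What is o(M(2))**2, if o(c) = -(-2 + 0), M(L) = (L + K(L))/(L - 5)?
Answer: 4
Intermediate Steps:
K(g) = 33 (K(g) = 8 + 5**2 = 8 + 25 = 33)
M(L) = (33 + L)/(-5 + L) (M(L) = (L + 33)/(L - 5) = (33 + L)/(-5 + L))
o(c) = 2 (o(c) = -1*(-2) = 2)
o(M(2))**2 = 2**2 = 4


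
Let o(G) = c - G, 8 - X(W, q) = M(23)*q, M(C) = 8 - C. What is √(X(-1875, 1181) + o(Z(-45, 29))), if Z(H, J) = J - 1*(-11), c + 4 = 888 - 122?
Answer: √18445 ≈ 135.81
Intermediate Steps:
c = 762 (c = -4 + (888 - 122) = -4 + 766 = 762)
X(W, q) = 8 + 15*q (X(W, q) = 8 - (8 - 1*23)*q = 8 - (8 - 23)*q = 8 - (-15)*q = 8 + 15*q)
Z(H, J) = 11 + J (Z(H, J) = J + 11 = 11 + J)
o(G) = 762 - G
√(X(-1875, 1181) + o(Z(-45, 29))) = √((8 + 15*1181) + (762 - (11 + 29))) = √((8 + 17715) + (762 - 1*40)) = √(17723 + (762 - 40)) = √(17723 + 722) = √18445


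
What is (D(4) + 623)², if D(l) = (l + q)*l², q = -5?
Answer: 368449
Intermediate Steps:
D(l) = l²*(-5 + l) (D(l) = (l - 5)*l² = (-5 + l)*l² = l²*(-5 + l))
(D(4) + 623)² = (4²*(-5 + 4) + 623)² = (16*(-1) + 623)² = (-16 + 623)² = 607² = 368449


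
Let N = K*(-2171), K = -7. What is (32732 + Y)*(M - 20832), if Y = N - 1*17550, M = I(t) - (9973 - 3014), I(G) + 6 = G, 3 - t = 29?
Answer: -845234917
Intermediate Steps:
t = -26 (t = 3 - 1*29 = 3 - 29 = -26)
I(G) = -6 + G
N = 15197 (N = -7*(-2171) = 15197)
M = -6991 (M = (-6 - 26) - (9973 - 3014) = -32 - 1*6959 = -32 - 6959 = -6991)
Y = -2353 (Y = 15197 - 1*17550 = 15197 - 17550 = -2353)
(32732 + Y)*(M - 20832) = (32732 - 2353)*(-6991 - 20832) = 30379*(-27823) = -845234917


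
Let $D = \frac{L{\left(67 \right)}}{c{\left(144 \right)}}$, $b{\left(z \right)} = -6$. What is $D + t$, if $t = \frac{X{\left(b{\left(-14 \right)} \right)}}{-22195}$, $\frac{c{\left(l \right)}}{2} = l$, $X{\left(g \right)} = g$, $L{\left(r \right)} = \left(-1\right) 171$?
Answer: $- \frac{421513}{710240} \approx -0.59348$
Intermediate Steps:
$L{\left(r \right)} = -171$
$c{\left(l \right)} = 2 l$
$t = \frac{6}{22195}$ ($t = - \frac{6}{-22195} = \left(-6\right) \left(- \frac{1}{22195}\right) = \frac{6}{22195} \approx 0.00027033$)
$D = - \frac{19}{32}$ ($D = - \frac{171}{2 \cdot 144} = - \frac{171}{288} = \left(-171\right) \frac{1}{288} = - \frac{19}{32} \approx -0.59375$)
$D + t = - \frac{19}{32} + \frac{6}{22195} = - \frac{421513}{710240}$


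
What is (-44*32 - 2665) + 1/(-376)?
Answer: -1531449/376 ≈ -4073.0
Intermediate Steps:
(-44*32 - 2665) + 1/(-376) = (-1408 - 2665) - 1/376 = -4073 - 1/376 = -1531449/376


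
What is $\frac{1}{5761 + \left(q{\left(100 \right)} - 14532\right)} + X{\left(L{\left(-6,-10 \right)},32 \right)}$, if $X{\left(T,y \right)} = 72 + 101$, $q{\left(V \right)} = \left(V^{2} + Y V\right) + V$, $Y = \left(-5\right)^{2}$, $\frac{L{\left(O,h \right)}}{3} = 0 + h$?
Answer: $\frac{662418}{3829} \approx 173.0$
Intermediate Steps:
$L{\left(O,h \right)} = 3 h$ ($L{\left(O,h \right)} = 3 \left(0 + h\right) = 3 h$)
$Y = 25$
$q{\left(V \right)} = V^{2} + 26 V$ ($q{\left(V \right)} = \left(V^{2} + 25 V\right) + V = V^{2} + 26 V$)
$X{\left(T,y \right)} = 173$
$\frac{1}{5761 + \left(q{\left(100 \right)} - 14532\right)} + X{\left(L{\left(-6,-10 \right)},32 \right)} = \frac{1}{5761 - \left(14532 - 100 \left(26 + 100\right)\right)} + 173 = \frac{1}{5761 + \left(100 \cdot 126 - 14532\right)} + 173 = \frac{1}{5761 + \left(12600 - 14532\right)} + 173 = \frac{1}{5761 - 1932} + 173 = \frac{1}{3829} + 173 = \frac{662418}{3829}$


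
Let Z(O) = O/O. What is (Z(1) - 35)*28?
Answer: -952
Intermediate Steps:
Z(O) = 1
(Z(1) - 35)*28 = (1 - 35)*28 = -34*28 = -952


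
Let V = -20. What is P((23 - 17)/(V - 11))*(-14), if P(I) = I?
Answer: 84/31 ≈ 2.7097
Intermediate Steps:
P((23 - 17)/(V - 11))*(-14) = ((23 - 17)/(-20 - 11))*(-14) = (6/(-31))*(-14) = (6*(-1/31))*(-14) = -6/31*(-14) = 84/31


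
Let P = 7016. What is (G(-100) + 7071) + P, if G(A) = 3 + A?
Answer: 13990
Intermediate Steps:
(G(-100) + 7071) + P = ((3 - 100) + 7071) + 7016 = (-97 + 7071) + 7016 = 6974 + 7016 = 13990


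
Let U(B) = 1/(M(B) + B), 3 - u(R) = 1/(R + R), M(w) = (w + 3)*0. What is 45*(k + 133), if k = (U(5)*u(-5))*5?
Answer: 12249/2 ≈ 6124.5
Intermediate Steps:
M(w) = 0 (M(w) = (3 + w)*0 = 0)
u(R) = 3 - 1/(2*R) (u(R) = 3 - 1/(R + R) = 3 - 1/(2*R))
U(B) = 1/B (U(B) = 1/(0 + B) = 1/B)
k = 31/10 (k = ((3 - ½/(-5))/5)*5 = ((3 - ½*(-⅕))/5)*5 = ((3 + ⅒)/5)*5 = ((⅕)*(31/10))*5 = (31/50)*5 = 31/10 ≈ 3.1000)
45*(k + 133) = 45*(31/10 + 133) = 45*(1361/10) = 12249/2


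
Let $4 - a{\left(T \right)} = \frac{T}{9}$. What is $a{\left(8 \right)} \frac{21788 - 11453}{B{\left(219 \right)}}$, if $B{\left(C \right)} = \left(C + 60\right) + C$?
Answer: $\frac{48230}{747} \approx 64.565$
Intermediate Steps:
$B{\left(C \right)} = 60 + 2 C$ ($B{\left(C \right)} = \left(60 + C\right) + C = 60 + 2 C$)
$a{\left(T \right)} = 4 - \frac{T}{9}$
$a{\left(8 \right)} \frac{21788 - 11453}{B{\left(219 \right)}} = \left(4 - \frac{8}{9}\right) \frac{21788 - 11453}{60 + 2 \cdot 219} = \left(4 - \frac{8}{9}\right) \frac{21788 - 11453}{60 + 438} = \frac{28 \cdot \frac{10335}{498}}{9} = \frac{28 \cdot 10335 \cdot \frac{1}{498}}{9} = \frac{28}{9} \cdot \frac{3445}{166} = \frac{48230}{747}$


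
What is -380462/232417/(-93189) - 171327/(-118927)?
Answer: 3710766680682125/2575805144076651 ≈ 1.4406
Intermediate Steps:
-380462/232417/(-93189) - 171327/(-118927) = -380462*1/232417*(-1/93189) - 171327*(-1/118927) = -380462/232417*(-1/93189) + 171327/118927 = 380462/21658707813 + 171327/118927 = 3710766680682125/2575805144076651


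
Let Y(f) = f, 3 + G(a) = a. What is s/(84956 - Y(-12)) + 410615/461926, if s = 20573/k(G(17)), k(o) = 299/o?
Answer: 2641224077763/2933857395508 ≈ 0.90026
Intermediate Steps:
G(a) = -3 + a
s = 288022/299 (s = 20573/((299/(-3 + 17))) = 20573/((299/14)) = 20573/((299*(1/14))) = 20573/(299/14) = 20573*(14/299) = 288022/299 ≈ 963.28)
s/(84956 - Y(-12)) + 410615/461926 = 288022/(299*(84956 - 1*(-12))) + 410615/461926 = 288022/(299*(84956 + 12)) + 410615*(1/461926) = (288022/299)/84968 + 410615/461926 = (288022/299)*(1/84968) + 410615/461926 = 144011/12702716 + 410615/461926 = 2641224077763/2933857395508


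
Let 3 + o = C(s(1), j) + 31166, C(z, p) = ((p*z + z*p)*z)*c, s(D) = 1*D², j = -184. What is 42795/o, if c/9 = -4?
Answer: 42795/44411 ≈ 0.96361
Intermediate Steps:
c = -36 (c = 9*(-4) = -36)
s(D) = D²
C(z, p) = -72*p*z² (C(z, p) = ((p*z + z*p)*z)*(-36) = ((p*z + p*z)*z)*(-36) = ((2*p*z)*z)*(-36) = (2*p*z²)*(-36) = -72*p*z²)
o = 44411 (o = -3 + (-72*(-184)*(1²)² + 31166) = -3 + (-72*(-184)*1² + 31166) = -3 + (-72*(-184)*1 + 31166) = -3 + (13248 + 31166) = -3 + 44414 = 44411)
42795/o = 42795/44411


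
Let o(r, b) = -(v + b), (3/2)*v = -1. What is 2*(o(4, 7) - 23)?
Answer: -176/3 ≈ -58.667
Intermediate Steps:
v = -⅔ (v = (⅔)*(-1) = -⅔ ≈ -0.66667)
o(r, b) = ⅔ - b (o(r, b) = -(-⅔ + b) = ⅔ - b)
2*(o(4, 7) - 23) = 2*((⅔ - 1*7) - 23) = 2*((⅔ - 7) - 23) = 2*(-19/3 - 23) = 2*(-88/3) = -176/3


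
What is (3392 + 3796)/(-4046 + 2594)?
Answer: -599/121 ≈ -4.9504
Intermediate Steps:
(3392 + 3796)/(-4046 + 2594) = 7188/(-1452) = 7188*(-1/1452) = -599/121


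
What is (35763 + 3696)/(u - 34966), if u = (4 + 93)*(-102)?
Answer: -39459/44860 ≈ -0.87960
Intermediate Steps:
u = -9894 (u = 97*(-102) = -9894)
(35763 + 3696)/(u - 34966) = (35763 + 3696)/(-9894 - 34966) = 39459/(-44860) = 39459*(-1/44860) = -39459/44860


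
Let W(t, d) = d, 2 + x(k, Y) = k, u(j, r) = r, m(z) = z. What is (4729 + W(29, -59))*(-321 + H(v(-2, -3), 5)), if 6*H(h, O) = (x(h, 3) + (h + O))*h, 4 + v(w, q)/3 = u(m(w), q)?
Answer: -861615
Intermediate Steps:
x(k, Y) = -2 + k
v(w, q) = -12 + 3*q
H(h, O) = h*(-2 + O + 2*h)/6 (H(h, O) = (((-2 + h) + (h + O))*h)/6 = (((-2 + h) + (O + h))*h)/6 = ((-2 + O + 2*h)*h)/6 = (h*(-2 + O + 2*h))/6 = h*(-2 + O + 2*h)/6)
(4729 + W(29, -59))*(-321 + H(v(-2, -3), 5)) = (4729 - 59)*(-321 + (-12 + 3*(-3))*(-2 + 5 + 2*(-12 + 3*(-3)))/6) = 4670*(-321 + (-12 - 9)*(-2 + 5 + 2*(-12 - 9))/6) = 4670*(-321 + (⅙)*(-21)*(-2 + 5 + 2*(-21))) = 4670*(-321 + (⅙)*(-21)*(-2 + 5 - 42)) = 4670*(-321 + (⅙)*(-21)*(-39)) = 4670*(-321 + 273/2) = 4670*(-369/2) = -861615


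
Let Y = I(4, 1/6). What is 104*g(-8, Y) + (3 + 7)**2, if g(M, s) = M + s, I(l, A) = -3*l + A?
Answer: -5888/3 ≈ -1962.7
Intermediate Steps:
I(l, A) = A - 3*l
Y = -71/6 (Y = 1/6 - 3*4 = 1/6 - 12 = -71/6 ≈ -11.833)
104*g(-8, Y) + (3 + 7)**2 = 104*(-8 - 71/6) + (3 + 7)**2 = 104*(-119/6) + 10**2 = -6188/3 + 100 = -5888/3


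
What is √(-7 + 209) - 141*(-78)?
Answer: 10998 + √202 ≈ 11012.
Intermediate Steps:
√(-7 + 209) - 141*(-78) = √202 + 10998 = 10998 + √202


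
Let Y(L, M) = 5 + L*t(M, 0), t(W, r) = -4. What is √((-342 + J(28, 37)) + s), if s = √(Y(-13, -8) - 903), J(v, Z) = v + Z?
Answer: √(-277 + 3*I*√94) ≈ 0.87261 + 16.666*I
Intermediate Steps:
J(v, Z) = Z + v
Y(L, M) = 5 - 4*L (Y(L, M) = 5 + L*(-4) = 5 - 4*L)
s = 3*I*√94 (s = √((5 - 4*(-13)) - 903) = √((5 + 52) - 903) = √(57 - 903) = √(-846) = 3*I*√94 ≈ 29.086*I)
√((-342 + J(28, 37)) + s) = √((-342 + (37 + 28)) + 3*I*√94) = √((-342 + 65) + 3*I*√94) = √(-277 + 3*I*√94)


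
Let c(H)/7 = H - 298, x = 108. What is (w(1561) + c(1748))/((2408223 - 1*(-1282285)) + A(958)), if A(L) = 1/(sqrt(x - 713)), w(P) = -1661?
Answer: 18953877059260/8240008825328721 + 93379*I*sqrt(5)/8240008825328721 ≈ 0.0023002 + 2.534e-11*I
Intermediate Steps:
A(L) = -I*sqrt(5)/55 (A(L) = 1/(sqrt(108 - 713)) = 1/(sqrt(-605)) = 1/(11*I*sqrt(5)) = -I*sqrt(5)/55)
c(H) = -2086 + 7*H (c(H) = 7*(H - 298) = 7*(-298 + H) = -2086 + 7*H)
(w(1561) + c(1748))/((2408223 - 1*(-1282285)) + A(958)) = (-1661 + (-2086 + 7*1748))/((2408223 - 1*(-1282285)) - I*sqrt(5)/55) = (-1661 + (-2086 + 12236))/((2408223 + 1282285) - I*sqrt(5)/55) = (-1661 + 10150)/(3690508 - I*sqrt(5)/55) = 8489/(3690508 - I*sqrt(5)/55)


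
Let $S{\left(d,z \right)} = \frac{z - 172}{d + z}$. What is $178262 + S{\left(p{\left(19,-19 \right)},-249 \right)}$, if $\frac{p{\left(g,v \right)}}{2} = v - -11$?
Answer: $\frac{47239851}{265} \approx 1.7826 \cdot 10^{5}$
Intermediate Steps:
$p{\left(g,v \right)} = 22 + 2 v$ ($p{\left(g,v \right)} = 2 \left(v - -11\right) = 2 \left(v + 11\right) = 2 \left(11 + v\right) = 22 + 2 v$)
$S{\left(d,z \right)} = \frac{-172 + z}{d + z}$
$178262 + S{\left(p{\left(19,-19 \right)},-249 \right)} = 178262 + \frac{-172 - 249}{\left(22 + 2 \left(-19\right)\right) - 249} = 178262 + \frac{1}{\left(22 - 38\right) - 249} \left(-421\right) = 178262 + \frac{1}{-16 - 249} \left(-421\right) = 178262 + \frac{1}{-265} \left(-421\right) = 178262 - - \frac{421}{265} = 178262 + \frac{421}{265} = \frac{47239851}{265}$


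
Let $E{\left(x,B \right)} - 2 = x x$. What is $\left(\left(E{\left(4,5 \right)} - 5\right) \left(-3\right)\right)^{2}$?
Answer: $1521$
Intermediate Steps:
$E{\left(x,B \right)} = 2 + x^{2}$ ($E{\left(x,B \right)} = 2 + x x = 2 + x^{2}$)
$\left(\left(E{\left(4,5 \right)} - 5\right) \left(-3\right)\right)^{2} = \left(\left(\left(2 + 4^{2}\right) - 5\right) \left(-3\right)\right)^{2} = \left(\left(\left(2 + 16\right) - 5\right) \left(-3\right)\right)^{2} = \left(\left(18 - 5\right) \left(-3\right)\right)^{2} = \left(13 \left(-3\right)\right)^{2} = \left(-39\right)^{2} = 1521$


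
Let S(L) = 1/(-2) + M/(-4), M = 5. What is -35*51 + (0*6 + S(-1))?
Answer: -7147/4 ≈ -1786.8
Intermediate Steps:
S(L) = -7/4 (S(L) = 1/(-2) + 5/(-4) = 1*(-½) + 5*(-¼) = -½ - 5/4 = -7/4)
-35*51 + (0*6 + S(-1)) = -35*51 + (0*6 - 7/4) = -1785 + (0 - 7/4) = -1785 - 7/4 = -7147/4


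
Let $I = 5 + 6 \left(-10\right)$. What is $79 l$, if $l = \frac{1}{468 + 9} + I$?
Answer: $- \frac{2072486}{477} \approx -4344.8$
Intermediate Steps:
$I = -55$ ($I = 5 - 60 = -55$)
$l = - \frac{26234}{477}$ ($l = \frac{1}{468 + 9} - 55 = \frac{1}{477} - 55 = - \frac{26234}{477} \approx -54.998$)
$79 l = 79 \left(- \frac{26234}{477}\right) = - \frac{2072486}{477}$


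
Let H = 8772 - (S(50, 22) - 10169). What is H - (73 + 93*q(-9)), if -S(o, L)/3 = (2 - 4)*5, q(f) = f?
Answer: 19675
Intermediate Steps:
S(o, L) = 30 (S(o, L) = -3*(2 - 4)*5 = -(-6)*5 = -3*(-10) = 30)
H = 18911 (H = 8772 - (30 - 10169) = 8772 - 1*(-10139) = 8772 + 10139 = 18911)
H - (73 + 93*q(-9)) = 18911 - (73 + 93*(-9)) = 18911 - (73 - 837) = 18911 - 1*(-764) = 18911 + 764 = 19675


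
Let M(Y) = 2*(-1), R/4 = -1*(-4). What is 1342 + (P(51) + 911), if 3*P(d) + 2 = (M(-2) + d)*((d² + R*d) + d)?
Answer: 176689/3 ≈ 58896.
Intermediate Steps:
R = 16 (R = 4*(-1*(-4)) = 4*4 = 16)
M(Y) = -2
P(d) = -⅔ + (-2 + d)*(d² + 17*d)/3 (P(d) = -⅔ + ((-2 + d)*((d² + 16*d) + d))/3 = -⅔ + ((-2 + d)*(d² + 17*d))/3 = -⅔ + (-2 + d)*(d² + 17*d)/3)
1342 + (P(51) + 911) = 1342 + ((-⅔ + 5*51² - 34/3*51 + (⅓)*51³) + 911) = 1342 + ((-⅔ + 5*2601 - 578 + (⅓)*132651) + 911) = 1342 + ((-⅔ + 13005 - 578 + 44217) + 911) = 1342 + (169930/3 + 911) = 1342 + 172663/3 = 176689/3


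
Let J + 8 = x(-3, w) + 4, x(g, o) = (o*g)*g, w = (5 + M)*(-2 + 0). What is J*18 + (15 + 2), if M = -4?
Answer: -379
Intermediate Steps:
w = -2 (w = (5 - 4)*(-2 + 0) = 1*(-2) = -2)
x(g, o) = o*g² (x(g, o) = (g*o)*g = o*g²)
J = -22 (J = -8 + (-2*(-3)² + 4) = -8 + (-2*9 + 4) = -8 + (-18 + 4) = -8 - 14 = -22)
J*18 + (15 + 2) = -22*18 + (15 + 2) = -396 + 17 = -379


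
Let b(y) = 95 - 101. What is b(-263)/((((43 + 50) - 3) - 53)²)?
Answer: -6/1369 ≈ -0.0043828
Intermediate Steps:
b(y) = -6
b(-263)/((((43 + 50) - 3) - 53)²) = -6/(((43 + 50) - 3) - 53)² = -6/((93 - 3) - 53)² = -6/(90 - 53)² = -6/(37²) = -6/1369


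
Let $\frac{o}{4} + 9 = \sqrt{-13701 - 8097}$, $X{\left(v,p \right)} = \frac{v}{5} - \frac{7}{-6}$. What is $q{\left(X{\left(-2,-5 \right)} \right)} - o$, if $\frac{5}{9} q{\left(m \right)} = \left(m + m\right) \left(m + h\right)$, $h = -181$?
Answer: $- \frac{115361}{250} - 12 i \sqrt{2422} \approx -461.44 - 590.57 i$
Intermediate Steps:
$X{\left(v,p \right)} = \frac{7}{6} + \frac{v}{5}$ ($X{\left(v,p \right)} = v \frac{1}{5} - - \frac{7}{6} = \frac{v}{5} + \frac{7}{6} = \frac{7}{6} + \frac{v}{5}$)
$q{\left(m \right)} = \frac{18 m \left(-181 + m\right)}{5}$ ($q{\left(m \right)} = \frac{9 \left(m + m\right) \left(m - 181\right)}{5} = \frac{9 \cdot 2 m \left(-181 + m\right)}{5} = \frac{18 m \left(-181 + m\right)}{5}$)
$o = -36 + 12 i \sqrt{2422}$ ($o = -36 + 4 \sqrt{-13701 - 8097} = -36 + 4 \sqrt{-21798} = -36 + 4 \cdot 3 i \sqrt{2422} = -36 + 12 i \sqrt{2422} \approx -36.0 + 590.57 i$)
$q{\left(X{\left(-2,-5 \right)} \right)} - o = \frac{18 \left(\frac{7}{6} + \frac{1}{5} \left(-2\right)\right) \left(-181 + \left(\frac{7}{6} + \frac{1}{5} \left(-2\right)\right)\right)}{5} - \left(-36 + 12 i \sqrt{2422}\right) = \frac{18 \left(\frac{7}{6} - \frac{2}{5}\right) \left(-181 + \left(\frac{7}{6} - \frac{2}{5}\right)\right)}{5} + \left(36 - 12 i \sqrt{2422}\right) = \frac{18}{5} \cdot \frac{23}{30} \left(-181 + \frac{23}{30}\right) + \left(36 - 12 i \sqrt{2422}\right) = \frac{18}{5} \cdot \frac{23}{30} \left(- \frac{5407}{30}\right) + \left(36 - 12 i \sqrt{2422}\right) = - \frac{124361}{250} + \left(36 - 12 i \sqrt{2422}\right) = - \frac{115361}{250} - 12 i \sqrt{2422}$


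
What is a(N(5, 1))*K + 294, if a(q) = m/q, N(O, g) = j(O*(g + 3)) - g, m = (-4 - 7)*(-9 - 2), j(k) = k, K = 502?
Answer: 66328/19 ≈ 3490.9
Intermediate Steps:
m = 121 (m = -11*(-11) = 121)
N(O, g) = -g + O*(3 + g) (N(O, g) = O*(g + 3) - g = O*(3 + g) - g = -g + O*(3 + g))
a(q) = 121/q
a(N(5, 1))*K + 294 = (121/(-1*1 + 5*(3 + 1)))*502 + 294 = (121/(-1 + 5*4))*502 + 294 = (121/(-1 + 20))*502 + 294 = (121/19)*502 + 294 = 60742/19 + 294 = 66328/19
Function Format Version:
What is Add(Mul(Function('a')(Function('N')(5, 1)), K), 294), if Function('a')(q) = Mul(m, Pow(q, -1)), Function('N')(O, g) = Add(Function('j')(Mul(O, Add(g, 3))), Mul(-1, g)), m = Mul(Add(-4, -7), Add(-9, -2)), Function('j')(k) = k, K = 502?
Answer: Rational(66328, 19) ≈ 3490.9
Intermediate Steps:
m = 121 (m = Mul(-11, -11) = 121)
Function('N')(O, g) = Add(Mul(-1, g), Mul(O, Add(3, g))) (Function('N')(O, g) = Add(Mul(O, Add(g, 3)), Mul(-1, g)) = Add(Mul(O, Add(3, g)), Mul(-1, g)) = Add(Mul(-1, g), Mul(O, Add(3, g))))
Function('a')(q) = Mul(121, Pow(q, -1))
Add(Mul(Function('a')(Function('N')(5, 1)), K), 294) = Add(Mul(Mul(121, Pow(Add(Mul(-1, 1), Mul(5, Add(3, 1))), -1)), 502), 294) = Add(Mul(Mul(121, Pow(Add(-1, Mul(5, 4)), -1)), 502), 294) = Add(Mul(Mul(121, Pow(Add(-1, 20), -1)), 502), 294) = Add(Mul(Mul(121, Pow(19, -1)), 502), 294) = Add(Mul(Mul(121, Rational(1, 19)), 502), 294) = Add(Mul(Rational(121, 19), 502), 294) = Add(Rational(60742, 19), 294) = Rational(66328, 19)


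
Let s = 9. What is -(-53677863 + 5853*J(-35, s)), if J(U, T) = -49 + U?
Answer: 54169515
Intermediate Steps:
-(-53677863 + 5853*J(-35, s)) = -5853/(1/(-9171 + (-49 - 35))) = -5853/(1/(-9171 - 84)) = -5853/(1/(-9255)) = -5853/(-1/9255) = -5853*(-9255) = 54169515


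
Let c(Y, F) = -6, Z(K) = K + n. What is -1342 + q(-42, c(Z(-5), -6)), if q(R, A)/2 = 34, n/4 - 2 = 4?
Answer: -1274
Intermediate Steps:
n = 24 (n = 8 + 4*4 = 8 + 16 = 24)
Z(K) = 24 + K (Z(K) = K + 24 = 24 + K)
q(R, A) = 68 (q(R, A) = 2*34 = 68)
-1342 + q(-42, c(Z(-5), -6)) = -1342 + 68 = -1274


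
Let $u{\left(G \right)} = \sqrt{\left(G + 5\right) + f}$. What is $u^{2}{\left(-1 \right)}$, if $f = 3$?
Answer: $7$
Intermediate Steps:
$u{\left(G \right)} = \sqrt{8 + G}$ ($u{\left(G \right)} = \sqrt{\left(G + 5\right) + 3} = \sqrt{\left(5 + G\right) + 3} = \sqrt{8 + G}$)
$u^{2}{\left(-1 \right)} = \left(\sqrt{8 - 1}\right)^{2} = \left(\sqrt{7}\right)^{2} = 7$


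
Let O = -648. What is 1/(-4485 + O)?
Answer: -1/5133 ≈ -0.00019482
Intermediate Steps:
1/(-4485 + O) = 1/(-4485 - 648) = 1/(-5133) = -1/5133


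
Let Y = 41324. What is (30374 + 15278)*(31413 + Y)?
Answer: 3320589524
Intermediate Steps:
(30374 + 15278)*(31413 + Y) = (30374 + 15278)*(31413 + 41324) = 45652*72737 = 3320589524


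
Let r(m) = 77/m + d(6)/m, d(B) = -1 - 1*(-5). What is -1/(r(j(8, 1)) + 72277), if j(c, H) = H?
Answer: -1/72358 ≈ -1.3820e-5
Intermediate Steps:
d(B) = 4 (d(B) = -1 + 5 = 4)
r(m) = 81/m (r(m) = 77/m + 4/m = 81/m)
-1/(r(j(8, 1)) + 72277) = -1/(81/1 + 72277) = -1/(81*1 + 72277) = -1/(81 + 72277) = -1/72358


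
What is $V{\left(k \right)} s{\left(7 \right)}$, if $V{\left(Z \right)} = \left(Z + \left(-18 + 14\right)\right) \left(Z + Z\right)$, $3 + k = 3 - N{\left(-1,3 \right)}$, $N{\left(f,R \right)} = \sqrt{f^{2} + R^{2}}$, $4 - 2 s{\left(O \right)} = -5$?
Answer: $90 + 36 \sqrt{10} \approx 203.84$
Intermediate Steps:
$s{\left(O \right)} = \frac{9}{2}$ ($s{\left(O \right)} = 2 - - \frac{5}{2} = 2 + \frac{5}{2} = \frac{9}{2}$)
$N{\left(f,R \right)} = \sqrt{R^{2} + f^{2}}$
$k = - \sqrt{10}$ ($k = -3 + \left(3 - \sqrt{3^{2} + \left(-1\right)^{2}}\right) = -3 + \left(3 - \sqrt{9 + 1}\right) = -3 + \left(3 - \sqrt{10}\right) = - \sqrt{10} \approx -3.1623$)
$V{\left(Z \right)} = 2 Z \left(-4 + Z\right)$ ($V{\left(Z \right)} = \left(Z - 4\right) 2 Z = \left(-4 + Z\right) 2 Z = 2 Z \left(-4 + Z\right)$)
$V{\left(k \right)} s{\left(7 \right)} = 2 \left(- \sqrt{10}\right) \left(-4 - \sqrt{10}\right) \frac{9}{2} = - 2 \sqrt{10} \left(-4 - \sqrt{10}\right) \frac{9}{2} = - 9 \sqrt{10} \left(-4 - \sqrt{10}\right)$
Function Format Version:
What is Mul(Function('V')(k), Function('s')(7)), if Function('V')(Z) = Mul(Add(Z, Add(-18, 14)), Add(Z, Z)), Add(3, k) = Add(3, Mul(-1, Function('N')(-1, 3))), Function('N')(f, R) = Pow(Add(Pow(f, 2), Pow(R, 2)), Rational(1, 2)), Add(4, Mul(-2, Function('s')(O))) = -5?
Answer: Add(90, Mul(36, Pow(10, Rational(1, 2)))) ≈ 203.84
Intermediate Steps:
Function('s')(O) = Rational(9, 2) (Function('s')(O) = Add(2, Mul(Rational(-1, 2), -5)) = Add(2, Rational(5, 2)) = Rational(9, 2))
Function('N')(f, R) = Pow(Add(Pow(R, 2), Pow(f, 2)), Rational(1, 2))
k = Mul(-1, Pow(10, Rational(1, 2))) (k = Add(-3, Add(3, Mul(-1, Pow(Add(Pow(3, 2), Pow(-1, 2)), Rational(1, 2))))) = Add(-3, Add(3, Mul(-1, Pow(Add(9, 1), Rational(1, 2))))) = Add(-3, Add(3, Mul(-1, Pow(10, Rational(1, 2))))) = Mul(-1, Pow(10, Rational(1, 2))) ≈ -3.1623)
Function('V')(Z) = Mul(2, Z, Add(-4, Z)) (Function('V')(Z) = Mul(Add(Z, -4), Mul(2, Z)) = Mul(Add(-4, Z), Mul(2, Z)) = Mul(2, Z, Add(-4, Z)))
Mul(Function('V')(k), Function('s')(7)) = Mul(Mul(2, Mul(-1, Pow(10, Rational(1, 2))), Add(-4, Mul(-1, Pow(10, Rational(1, 2))))), Rational(9, 2)) = Mul(Mul(-2, Pow(10, Rational(1, 2)), Add(-4, Mul(-1, Pow(10, Rational(1, 2))))), Rational(9, 2)) = Mul(-9, Pow(10, Rational(1, 2)), Add(-4, Mul(-1, Pow(10, Rational(1, 2)))))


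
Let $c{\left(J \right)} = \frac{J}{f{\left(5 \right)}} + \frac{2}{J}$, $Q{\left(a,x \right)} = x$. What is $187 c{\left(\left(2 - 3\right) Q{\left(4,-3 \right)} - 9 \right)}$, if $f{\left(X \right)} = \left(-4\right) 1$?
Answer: $\frac{1309}{6} \approx 218.17$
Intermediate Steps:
$f{\left(X \right)} = -4$
$c{\left(J \right)} = \frac{2}{J} - \frac{J}{4}$ ($c{\left(J \right)} = \frac{J}{-4} + \frac{2}{J} = J \left(- \frac{1}{4}\right) + \frac{2}{J} = - \frac{J}{4} + \frac{2}{J} = \frac{2}{J} - \frac{J}{4}$)
$187 c{\left(\left(2 - 3\right) Q{\left(4,-3 \right)} - 9 \right)} = 187 \left(\frac{2}{\left(2 - 3\right) \left(-3\right) - 9} - \frac{\left(2 - 3\right) \left(-3\right) - 9}{4}\right) = 187 \left(\frac{2}{\left(-1\right) \left(-3\right) - 9} - \frac{\left(-1\right) \left(-3\right) - 9}{4}\right) = 187 \left(\frac{2}{3 - 9} - \frac{3 - 9}{4}\right) = 187 \left(\frac{2}{-6} - - \frac{3}{2}\right) = 187 \left(2 \left(- \frac{1}{6}\right) + \frac{3}{2}\right) = 187 \left(- \frac{1}{3} + \frac{3}{2}\right) = 187 \cdot \frac{7}{6} = \frac{1309}{6}$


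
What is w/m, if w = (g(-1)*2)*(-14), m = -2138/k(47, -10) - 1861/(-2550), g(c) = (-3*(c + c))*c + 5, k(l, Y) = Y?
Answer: 71400/547051 ≈ 0.13052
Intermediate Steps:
g(c) = 5 - 6*c² (g(c) = (-6*c)*c + 5 = -6*c² + 5 = 5 - 6*c²)
m = 547051/2550 (m = -2138/(-10) - 1861/(-2550) = -2138*(-⅒) - 1861*(-1/2550) = 1069/5 + 1861/2550 = 547051/2550 ≈ 214.53)
w = 28 (w = ((5 - 6*(-1)²)*2)*(-14) = ((5 - 6*1)*2)*(-14) = ((5 - 6)*2)*(-14) = -1*2*(-14) = -2*(-14) = 28)
w/m = 28/(547051/2550) = 28*(2550/547051) = 71400/547051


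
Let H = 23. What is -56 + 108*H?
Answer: 2428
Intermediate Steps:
-56 + 108*H = -56 + 108*23 = -56 + 2484 = 2428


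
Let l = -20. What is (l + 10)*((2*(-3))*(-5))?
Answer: -300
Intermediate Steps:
(l + 10)*((2*(-3))*(-5)) = (-20 + 10)*((2*(-3))*(-5)) = -(-60)*(-5) = -10*30 = -300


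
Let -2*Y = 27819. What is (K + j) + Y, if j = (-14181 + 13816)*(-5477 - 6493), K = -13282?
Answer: 8683717/2 ≈ 4.3419e+6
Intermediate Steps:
Y = -27819/2 (Y = -½*27819 = -27819/2 ≈ -13910.)
j = 4369050 (j = -365*(-11970) = 4369050)
(K + j) + Y = (-13282 + 4369050) - 27819/2 = 4355768 - 27819/2 = 8683717/2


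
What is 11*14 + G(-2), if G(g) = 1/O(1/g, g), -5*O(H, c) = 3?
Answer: 457/3 ≈ 152.33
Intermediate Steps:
O(H, c) = -⅗ (O(H, c) = -⅕*3 = -⅗)
G(g) = -5/3 (G(g) = 1/(-⅗) = -5/3)
11*14 + G(-2) = 11*14 - 5/3 = 154 - 5/3 = 457/3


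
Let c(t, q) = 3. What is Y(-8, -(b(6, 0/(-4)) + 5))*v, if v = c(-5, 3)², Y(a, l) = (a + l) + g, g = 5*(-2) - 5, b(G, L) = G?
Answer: -306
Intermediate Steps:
g = -15 (g = -10 - 5 = -15)
Y(a, l) = -15 + a + l (Y(a, l) = (a + l) - 15 = -15 + a + l)
v = 9 (v = 3² = 9)
Y(-8, -(b(6, 0/(-4)) + 5))*v = (-15 - 8 - (6 + 5))*9 = (-15 - 8 - 1*11)*9 = (-15 - 8 - 11)*9 = -34*9 = -306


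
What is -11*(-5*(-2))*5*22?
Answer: -12100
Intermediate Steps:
-11*(-5*(-2))*5*22 = -110*5*22 = -11*50*22 = -550*22 = -12100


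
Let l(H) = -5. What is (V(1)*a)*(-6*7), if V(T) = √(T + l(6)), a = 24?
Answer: -2016*I ≈ -2016.0*I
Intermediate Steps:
V(T) = √(-5 + T) (V(T) = √(T - 5) = √(-5 + T))
(V(1)*a)*(-6*7) = (√(-5 + 1)*24)*(-6*7) = (√(-4)*24)*(-42) = ((2*I)*24)*(-42) = (48*I)*(-42) = -2016*I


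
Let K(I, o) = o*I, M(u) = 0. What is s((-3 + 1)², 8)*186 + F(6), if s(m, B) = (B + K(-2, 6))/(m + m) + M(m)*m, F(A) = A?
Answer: -87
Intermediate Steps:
K(I, o) = I*o
s(m, B) = (-12 + B)/(2*m) (s(m, B) = (B - 2*6)/(m + m) + 0*m = (B - 12)/((2*m)) + 0 = (-12 + B)*(1/(2*m)) + 0 = (-12 + B)/(2*m) + 0 = (-12 + B)/(2*m))
s((-3 + 1)², 8)*186 + F(6) = ((-12 + 8)/(2*((-3 + 1)²)))*186 + 6 = ((½)*(-4)/(-2)²)*186 + 6 = ((½)*(-4)/4)*186 + 6 = ((½)*(¼)*(-4))*186 + 6 = -½*186 + 6 = -93 + 6 = -87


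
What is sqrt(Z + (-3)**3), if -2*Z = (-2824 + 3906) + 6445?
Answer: 19*I*sqrt(42)/2 ≈ 61.567*I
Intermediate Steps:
Z = -7527/2 (Z = -((-2824 + 3906) + 6445)/2 = -(1082 + 6445)/2 = -1/2*7527 = -7527/2 ≈ -3763.5)
sqrt(Z + (-3)**3) = sqrt(-7527/2 + (-3)**3) = sqrt(-7527/2 - 27) = sqrt(-7581/2) = 19*I*sqrt(42)/2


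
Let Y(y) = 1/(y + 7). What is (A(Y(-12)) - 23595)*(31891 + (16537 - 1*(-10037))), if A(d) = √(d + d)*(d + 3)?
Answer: -1379481675 + 163702*I*√10/5 ≈ -1.3795e+9 + 1.0353e+5*I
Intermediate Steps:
Y(y) = 1/(7 + y)
A(d) = √2*√d*(3 + d) (A(d) = √(2*d)*(3 + d) = (√2*√d)*(3 + d) = √2*√d*(3 + d))
(A(Y(-12)) - 23595)*(31891 + (16537 - 1*(-10037))) = (√2*√(1/(7 - 12))*(3 + 1/(7 - 12)) - 23595)*(31891 + (16537 - 1*(-10037))) = (√2*√(1/(-5))*(3 + 1/(-5)) - 23595)*(31891 + (16537 + 10037)) = (√2*√(-⅕)*(3 - ⅕) - 23595)*(31891 + 26574) = (√2*(I*√5/5)*(14/5) - 23595)*58465 = (14*I*√10/25 - 23595)*58465 = (-23595 + 14*I*√10/25)*58465 = -1379481675 + 163702*I*√10/5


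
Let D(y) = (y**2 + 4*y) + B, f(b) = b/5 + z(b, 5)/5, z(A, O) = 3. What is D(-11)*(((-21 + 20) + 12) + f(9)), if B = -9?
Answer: 4556/5 ≈ 911.20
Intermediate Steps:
f(b) = 3/5 + b/5 (f(b) = b/5 + 3/5 = 3/5 + b/5)
D(y) = -9 + y**2 + 4*y (D(y) = (y**2 + 4*y) - 9 = -9 + y**2 + 4*y)
D(-11)*(((-21 + 20) + 12) + f(9)) = (-9 + (-11)**2 + 4*(-11))*(((-21 + 20) + 12) + (3/5 + (1/5)*9)) = (-9 + 121 - 44)*((-1 + 12) + (3/5 + 9/5)) = 68*(11 + 12/5) = 68*(67/5) = 4556/5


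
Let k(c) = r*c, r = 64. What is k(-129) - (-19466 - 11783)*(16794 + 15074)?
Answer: 995834876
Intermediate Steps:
k(c) = 64*c
k(-129) - (-19466 - 11783)*(16794 + 15074) = 64*(-129) - (-19466 - 11783)*(16794 + 15074) = -8256 - (-31249)*31868 = -8256 - 1*(-995843132) = -8256 + 995843132 = 995834876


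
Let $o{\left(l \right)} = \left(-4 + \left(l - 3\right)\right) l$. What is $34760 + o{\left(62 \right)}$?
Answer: $38170$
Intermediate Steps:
$o{\left(l \right)} = l \left(-7 + l\right)$ ($o{\left(l \right)} = \left(-4 + \left(-3 + l\right)\right) l = \left(-7 + l\right) l = l \left(-7 + l\right)$)
$34760 + o{\left(62 \right)} = 34760 + 62 \left(-7 + 62\right) = 34760 + 62 \cdot 55 = 34760 + 3410 = 38170$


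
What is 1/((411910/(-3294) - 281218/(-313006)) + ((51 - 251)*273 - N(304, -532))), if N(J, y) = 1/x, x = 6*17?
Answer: -8763854994/479594602332175 ≈ -1.8273e-5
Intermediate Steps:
x = 102
N(J, y) = 1/102
1/((411910/(-3294) - 281218/(-313006)) + ((51 - 251)*273 - N(304, -532))) = 1/((411910/(-3294) - 281218/(-313006)) + ((51 - 251)*273 - 1*1/102)) = 1/((411910*(-1/3294) - 281218*(-1/313006)) + (-200*273 - 1/102)) = 1/((-205955/1647 + 140609/156503) + (-54600 - 1/102)) = 1/(-32000992342/257760441 - 5569201/102) = 1/(-479594602332175/8763854994) = -8763854994/479594602332175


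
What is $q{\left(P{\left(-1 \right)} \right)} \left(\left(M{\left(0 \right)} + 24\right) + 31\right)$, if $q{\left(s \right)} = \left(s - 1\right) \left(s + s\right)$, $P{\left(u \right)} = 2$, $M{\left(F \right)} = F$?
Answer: $220$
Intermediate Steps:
$q{\left(s \right)} = 2 s \left(-1 + s\right)$ ($q{\left(s \right)} = \left(-1 + s\right) 2 s = 2 s \left(-1 + s\right)$)
$q{\left(P{\left(-1 \right)} \right)} \left(\left(M{\left(0 \right)} + 24\right) + 31\right) = 2 \cdot 2 \left(-1 + 2\right) \left(\left(0 + 24\right) + 31\right) = 2 \cdot 2 \cdot 1 \left(24 + 31\right) = 4 \cdot 55 = 220$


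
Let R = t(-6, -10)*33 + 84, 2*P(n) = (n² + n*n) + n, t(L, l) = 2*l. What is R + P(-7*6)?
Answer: 1167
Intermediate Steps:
P(n) = n² + n/2 (P(n) = ((n² + n*n) + n)/2 = ((n² + n²) + n)/2 = (2*n² + n)/2 = (n + 2*n²)/2 = n² + n/2)
R = -576 (R = (2*(-10))*33 + 84 = -20*33 + 84 = -660 + 84 = -576)
R + P(-7*6) = -576 + (-7*6)*(½ - 7*6) = -576 - 42*(½ - 42) = -576 - 42*(-83/2) = -576 + 1743 = 1167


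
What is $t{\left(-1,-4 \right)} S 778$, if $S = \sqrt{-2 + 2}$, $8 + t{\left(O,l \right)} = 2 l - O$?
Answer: $0$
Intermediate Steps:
$t{\left(O,l \right)} = -8 - O + 2 l$ ($t{\left(O,l \right)} = -8 - \left(O - 2 l\right) = -8 - O + 2 l$)
$S = 0$ ($S = \sqrt{0} = 0$)
$t{\left(-1,-4 \right)} S 778 = \left(-8 - -1 + 2 \left(-4\right)\right) 0 \cdot 778 = \left(-8 + 1 - 8\right) 0 \cdot 778 = \left(-15\right) 0 \cdot 778 = 0 \cdot 778 = 0$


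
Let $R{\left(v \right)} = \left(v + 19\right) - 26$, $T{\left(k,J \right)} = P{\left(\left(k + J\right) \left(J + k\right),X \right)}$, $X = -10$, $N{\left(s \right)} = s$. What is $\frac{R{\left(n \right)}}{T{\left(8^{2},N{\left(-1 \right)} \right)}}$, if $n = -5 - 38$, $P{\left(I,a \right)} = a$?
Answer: $5$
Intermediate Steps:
$T{\left(k,J \right)} = -10$
$n = -43$ ($n = -5 - 38 = -43$)
$R{\left(v \right)} = -7 + v$ ($R{\left(v \right)} = \left(19 + v\right) - 26 = -7 + v$)
$\frac{R{\left(n \right)}}{T{\left(8^{2},N{\left(-1 \right)} \right)}} = \frac{-7 - 43}{-10} = \left(-50\right) \left(- \frac{1}{10}\right) = 5$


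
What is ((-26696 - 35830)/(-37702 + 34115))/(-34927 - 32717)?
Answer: -613/2378814 ≈ -0.00025769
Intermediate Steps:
((-26696 - 35830)/(-37702 + 34115))/(-34927 - 32717) = -62526/(-3587)/(-67644) = -62526*(-1/3587)*(-1/67644) = (3678/211)*(-1/67644) = -613/2378814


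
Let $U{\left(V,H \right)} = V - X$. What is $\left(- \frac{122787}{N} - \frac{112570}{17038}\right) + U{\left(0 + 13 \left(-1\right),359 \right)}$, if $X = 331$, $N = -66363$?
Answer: $- \frac{65722793190}{188448799} \approx -348.76$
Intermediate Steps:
$U{\left(V,H \right)} = -331 + V$ ($U{\left(V,H \right)} = V - 331 = -331 + V$)
$\left(- \frac{122787}{N} - \frac{112570}{17038}\right) + U{\left(0 + 13 \left(-1\right),359 \right)} = \left(- \frac{122787}{-66363} - \frac{112570}{17038}\right) + \left(-331 + \left(0 + 13 \left(-1\right)\right)\right) = \left(\left(-122787\right) \left(- \frac{1}{66363}\right) - \frac{56285}{8519}\right) + \left(-331 + \left(0 - 13\right)\right) = \left(\frac{40929}{22121} - \frac{56285}{8519}\right) - 344 = - \frac{896406334}{188448799} - 344 = - \frac{65722793190}{188448799}$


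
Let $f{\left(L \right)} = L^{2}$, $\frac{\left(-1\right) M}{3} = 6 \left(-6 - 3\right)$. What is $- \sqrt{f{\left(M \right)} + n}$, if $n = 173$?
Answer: $- \sqrt{26417} \approx -162.53$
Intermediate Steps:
$M = 162$ ($M = - 3 \cdot 6 \left(-6 - 3\right) = - 3 \cdot 6 \left(-9\right) = \left(-3\right) \left(-54\right) = 162$)
$- \sqrt{f{\left(M \right)} + n} = - \sqrt{162^{2} + 173} = - \sqrt{26244 + 173} = - \sqrt{26417}$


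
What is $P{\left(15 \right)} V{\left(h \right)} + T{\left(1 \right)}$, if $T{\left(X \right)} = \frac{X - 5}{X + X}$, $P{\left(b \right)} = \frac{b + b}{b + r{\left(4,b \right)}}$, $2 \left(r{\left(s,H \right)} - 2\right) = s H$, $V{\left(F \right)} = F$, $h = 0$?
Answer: $-2$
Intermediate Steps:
$r{\left(s,H \right)} = 2 + \frac{H s}{2}$ ($r{\left(s,H \right)} = 2 + \frac{s H}{2} = 2 + \frac{H s}{2}$)
$P{\left(b \right)} = \frac{2 b}{2 + 3 b}$ ($P{\left(b \right)} = \frac{b + b}{b + \left(2 + \frac{1}{2} b 4\right)} = \frac{2 b}{b + \left(2 + 2 b\right)} = \frac{2 b}{2 + 3 b}$)
$T{\left(X \right)} = \frac{-5 + X}{2 X}$
$P{\left(15 \right)} V{\left(h \right)} + T{\left(1 \right)} = 2 \cdot 15 \frac{1}{2 + 3 \cdot 15} \cdot 0 + \frac{-5 + 1}{2 \cdot 1} = 2 \cdot 15 \frac{1}{2 + 45} \cdot 0 + \frac{1}{2} \cdot 1 \left(-4\right) = 2 \cdot 15 \cdot \frac{1}{47} \cdot 0 - 2 = \frac{30}{47} \cdot 0 - 2 = 0 - 2 = -2$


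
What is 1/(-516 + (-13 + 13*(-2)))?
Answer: -1/555 ≈ -0.0018018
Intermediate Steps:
1/(-516 + (-13 + 13*(-2))) = 1/(-516 + (-13 - 26)) = 1/(-516 - 39) = 1/(-555) = -1/555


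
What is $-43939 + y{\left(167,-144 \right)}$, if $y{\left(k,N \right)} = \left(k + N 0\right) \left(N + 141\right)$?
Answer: $-44440$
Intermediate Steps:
$y{\left(k,N \right)} = k \left(141 + N\right)$ ($y{\left(k,N \right)} = \left(k + 0\right) \left(141 + N\right) = k \left(141 + N\right)$)
$-43939 + y{\left(167,-144 \right)} = -43939 + 167 \left(141 - 144\right) = -43939 + 167 \left(-3\right) = -43939 - 501 = -44440$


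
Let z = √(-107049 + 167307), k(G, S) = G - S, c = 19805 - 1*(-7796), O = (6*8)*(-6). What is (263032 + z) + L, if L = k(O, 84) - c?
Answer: 235059 + 11*√498 ≈ 2.3530e+5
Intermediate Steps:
O = -288 (O = 48*(-6) = -288)
c = 27601 (c = 19805 + 7796 = 27601)
L = -27973 (L = (-288 - 1*84) - 1*27601 = (-288 - 84) - 27601 = -372 - 27601 = -27973)
z = 11*√498 (z = √60258 = 11*√498 ≈ 245.48)
(263032 + z) + L = (263032 + 11*√498) - 27973 = 235059 + 11*√498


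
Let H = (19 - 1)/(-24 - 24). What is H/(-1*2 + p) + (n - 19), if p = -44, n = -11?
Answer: -11037/368 ≈ -29.992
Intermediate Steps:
H = -3/8 (H = 18/(-48) = 18*(-1/48) = -3/8 ≈ -0.37500)
H/(-1*2 + p) + (n - 19) = -3/(8*(-1*2 - 44)) + (-11 - 19) = -3/(8*(-2 - 44)) - 30 = -3/8/(-46) - 30 = -3/8*(-1/46) - 30 = 3/368 - 30 = -11037/368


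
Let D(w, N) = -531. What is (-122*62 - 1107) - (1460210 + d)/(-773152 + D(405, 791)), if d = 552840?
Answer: -6706592243/773683 ≈ -8668.4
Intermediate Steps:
(-122*62 - 1107) - (1460210 + d)/(-773152 + D(405, 791)) = (-122*62 - 1107) - (1460210 + 552840)/(-773152 - 531) = (-7564 - 1107) - 2013050/(-773683) = -8671 - 2013050*(-1)/773683 = -8671 - 1*(-2013050/773683) = -8671 + 2013050/773683 = -6706592243/773683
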